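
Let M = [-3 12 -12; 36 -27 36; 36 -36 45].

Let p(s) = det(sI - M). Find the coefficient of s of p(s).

27

p(s) = s^3 - 15s^2 + 27s + 243.
The coefficient of s is 27.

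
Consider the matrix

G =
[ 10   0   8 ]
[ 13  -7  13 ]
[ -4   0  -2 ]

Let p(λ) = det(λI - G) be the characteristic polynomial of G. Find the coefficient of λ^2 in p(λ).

-1

The coefficient of λ^2 of det(λI - G) is −trace(G).
trace(G) = (10) + (-7) + (-2) = 1, so the coefficient is -1.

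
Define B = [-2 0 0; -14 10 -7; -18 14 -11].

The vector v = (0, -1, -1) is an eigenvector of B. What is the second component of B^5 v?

First find the eigenvalue: Bv = (0, -3, -3) = 3·(0, -1, -1), so λ = 3.
Then B^5 v = λ^5·v = 3^5·(0, -1, -1) = 243·(0, -1, -1) = (0, -243, -243).

-243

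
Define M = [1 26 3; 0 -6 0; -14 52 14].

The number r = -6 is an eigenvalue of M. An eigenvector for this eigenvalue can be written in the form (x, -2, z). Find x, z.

We need (M + 6I)v = 0.
M + 6I = [[7, 26, 3], [0, 0, 0], [-14, 52, 20]].
Row 1: (7)·x + (26)·-2 + (3)·z = 0
Row 2: (0)·x + (0)·-2 + (0)·z = 0
Row 3: (-14)·x + (52)·-2 + (20)·z = 0
Solving gives x = 4, z = 8.
Check: M·(4, -2, 8) = (-24, 12, -48) = -6·(4, -2, 8).

4, 8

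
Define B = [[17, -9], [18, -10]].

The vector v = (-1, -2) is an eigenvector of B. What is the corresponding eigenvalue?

-1

Compute Bv: B·(-1, -2) = (1, 2).
Since Bv = λv, compare component 1: 1 = λ·-1, so λ = -1.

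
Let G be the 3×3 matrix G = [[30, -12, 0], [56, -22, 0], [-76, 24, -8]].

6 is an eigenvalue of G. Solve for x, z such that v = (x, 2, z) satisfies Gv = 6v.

1, -2

We need (G - 6I)v = 0.
G - 6I = [[24, -12, 0], [56, -28, 0], [-76, 24, -14]].
Row 1: (24)·x + (-12)·2 + (0)·z = 0
Row 2: (56)·x + (-28)·2 + (0)·z = 0
Row 3: (-76)·x + (24)·2 + (-14)·z = 0
Solving gives x = 1, z = -2.
Check: G·(1, 2, -2) = (6, 12, -12) = 6·(1, 2, -2).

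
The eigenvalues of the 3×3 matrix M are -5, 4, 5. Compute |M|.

-100

det(M) is the product of the eigenvalues: (-5) · (4) · (5) = -100.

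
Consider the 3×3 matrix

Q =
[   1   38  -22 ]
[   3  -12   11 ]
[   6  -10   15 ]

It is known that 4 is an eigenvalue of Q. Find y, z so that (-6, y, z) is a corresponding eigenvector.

We need (Q - 4I)v = 0.
Q - 4I = [[-3, 38, -22], [3, -16, 11], [6, -10, 11]].
Row 1: (-3)·-6 + (38)·y + (-22)·z = 0
Row 2: (3)·-6 + (-16)·y + (11)·z = 0
Row 3: (6)·-6 + (-10)·y + (11)·z = 0
Solving gives y = 3, z = 6.
Check: Q·(-6, 3, 6) = (-24, 12, 24) = 4·(-6, 3, 6).

3, 6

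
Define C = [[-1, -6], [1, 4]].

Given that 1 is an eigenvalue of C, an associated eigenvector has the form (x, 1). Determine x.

-3

We need (C - 1I)v = 0.
C - 1I = [[-2, -6], [1, 3]].
Row 1: (-2)·x + (-6)·1 = 0
Row 2: (1)·x + (3)·1 = 0
Solving gives x = -3.
Check: C·(-3, 1) = (-3, 1) = 1·(-3, 1).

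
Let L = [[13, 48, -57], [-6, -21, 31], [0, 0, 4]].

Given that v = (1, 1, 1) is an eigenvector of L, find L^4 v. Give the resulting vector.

(256, 256, 256)

First find the eigenvalue: Lv = (4, 4, 4) = 4·(1, 1, 1), so λ = 4.
Then L^4 v = λ^4·v = 4^4·(1, 1, 1) = 256·(1, 1, 1) = (256, 256, 256).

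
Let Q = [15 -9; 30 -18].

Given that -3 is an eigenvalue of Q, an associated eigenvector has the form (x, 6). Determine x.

We need (Q + 3I)v = 0.
Q + 3I = [[18, -9], [30, -15]].
Row 1: (18)·x + (-9)·6 = 0
Row 2: (30)·x + (-15)·6 = 0
Solving gives x = 3.
Check: Q·(3, 6) = (-9, -18) = -3·(3, 6).

3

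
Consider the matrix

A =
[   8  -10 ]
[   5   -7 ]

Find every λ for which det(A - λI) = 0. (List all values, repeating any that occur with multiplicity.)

-2, 3

det(A - λI) = (8 - λ)(-7 - λ) - (-10)·(5) = λ^2 - λ - 6.
This factors as (λ + 2)·(λ - 3) = 0.
Eigenvalues: -2, 3.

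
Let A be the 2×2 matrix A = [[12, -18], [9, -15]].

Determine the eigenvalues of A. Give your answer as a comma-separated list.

-6, 3

det(A - μI) = (12 - μ)(-15 - μ) - (-18)·(9) = μ^2 + 3μ - 18.
This factors as (μ + 6)·(μ - 3) = 0.
Eigenvalues: -6, 3.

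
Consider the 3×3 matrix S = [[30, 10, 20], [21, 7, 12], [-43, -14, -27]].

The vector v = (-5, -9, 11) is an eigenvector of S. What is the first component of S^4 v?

-1280

First find the eigenvalue: Sv = (-20, -36, 44) = 4·(-5, -9, 11), so λ = 4.
Then S^4 v = λ^4·v = 4^4·(-5, -9, 11) = 256·(-5, -9, 11) = (-1280, -2304, 2816).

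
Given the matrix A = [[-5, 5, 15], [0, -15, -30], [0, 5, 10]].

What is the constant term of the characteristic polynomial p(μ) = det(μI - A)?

p(0) = det(0·I − A) = det(−A) = (−1)^3·det(A).
det(A) = 0, so p(0) = 0.

0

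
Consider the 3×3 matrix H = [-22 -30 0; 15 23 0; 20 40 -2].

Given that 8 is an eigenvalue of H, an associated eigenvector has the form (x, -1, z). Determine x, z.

1, -2

We need (H - 8I)v = 0.
H - 8I = [[-30, -30, 0], [15, 15, 0], [20, 40, -10]].
Row 1: (-30)·x + (-30)·-1 + (0)·z = 0
Row 2: (15)·x + (15)·-1 + (0)·z = 0
Row 3: (20)·x + (40)·-1 + (-10)·z = 0
Solving gives x = 1, z = -2.
Check: H·(1, -1, -2) = (8, -8, -16) = 8·(1, -1, -2).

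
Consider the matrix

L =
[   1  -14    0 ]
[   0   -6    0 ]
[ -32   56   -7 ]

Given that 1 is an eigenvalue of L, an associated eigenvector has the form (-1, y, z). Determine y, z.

0, 4

We need (L - 1I)v = 0.
L - 1I = [[0, -14, 0], [0, -7, 0], [-32, 56, -8]].
Row 1: (0)·-1 + (-14)·y + (0)·z = 0
Row 2: (0)·-1 + (-7)·y + (0)·z = 0
Row 3: (-32)·-1 + (56)·y + (-8)·z = 0
Solving gives y = 0, z = 4.
Check: L·(-1, 0, 4) = (-1, 0, 4) = 1·(-1, 0, 4).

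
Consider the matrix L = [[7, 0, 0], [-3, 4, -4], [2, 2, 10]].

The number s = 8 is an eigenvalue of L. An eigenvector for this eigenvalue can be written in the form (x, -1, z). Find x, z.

We need (L - 8I)v = 0.
L - 8I = [[-1, 0, 0], [-3, -4, -4], [2, 2, 2]].
Row 1: (-1)·x + (0)·-1 + (0)·z = 0
Row 2: (-3)·x + (-4)·-1 + (-4)·z = 0
Row 3: (2)·x + (2)·-1 + (2)·z = 0
Solving gives x = 0, z = 1.
Check: L·(0, -1, 1) = (0, -8, 8) = 8·(0, -1, 1).

0, 1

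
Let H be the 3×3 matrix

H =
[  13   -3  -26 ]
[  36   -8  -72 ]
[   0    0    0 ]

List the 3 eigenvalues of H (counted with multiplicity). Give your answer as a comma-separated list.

0, 1, 4

Compute the characteristic polynomial p(μ) = det(μI - H).
Expanding the 3×3 determinant: p(μ) = μ^3 - 5μ^2 + 4μ.
Rational-root test: μ = 0 gives p(0) = 0.
Dividing by μ leaves μ^2 - 5μ + 4.
The quadratic factors as (μ - 1)·(μ - 4).
Eigenvalues: 0, 1, 4.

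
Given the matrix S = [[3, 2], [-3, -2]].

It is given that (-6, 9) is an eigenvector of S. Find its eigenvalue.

0

Compute Sv: S·(-6, 9) = (0, 0).
Since Sv = λv, compare component 1: 0 = λ·-6, so λ = 0.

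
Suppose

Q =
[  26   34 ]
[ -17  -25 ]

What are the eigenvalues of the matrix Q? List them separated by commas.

-8, 9

det(Q - sI) = (26 - s)(-25 - s) - (34)·(-17) = s^2 - s - 72.
This factors as (s + 8)·(s - 9) = 0.
Eigenvalues: -8, 9.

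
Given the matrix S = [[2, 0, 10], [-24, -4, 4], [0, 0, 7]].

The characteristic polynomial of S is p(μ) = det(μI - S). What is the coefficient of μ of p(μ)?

-22

p(μ) = μ^3 - 5μ^2 - 22μ + 56.
The coefficient of μ is -22.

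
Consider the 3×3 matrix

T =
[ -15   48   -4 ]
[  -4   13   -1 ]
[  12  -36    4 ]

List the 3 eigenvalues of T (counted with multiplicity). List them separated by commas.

Compute the characteristic polynomial p(lambda) = det(lambda·I - T).
Cofactor expansion gives p(lambda) = lambda^3 - 2·lambda^2 + lambda.
Rational-root test: lambda = 0 gives p(0) = 0.
Dividing by lambda leaves lambda^2 - 2·lambda + 1.
The quadratic factor is (lambda - 1)^2.
Eigenvalues: 0, 1, 1.

0, 1, 1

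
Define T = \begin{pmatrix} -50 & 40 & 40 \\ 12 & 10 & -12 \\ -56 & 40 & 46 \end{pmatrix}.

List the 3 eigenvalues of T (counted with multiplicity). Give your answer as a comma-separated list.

Set up det(lambda·I - T) = 0.
Cofactor expansion gives p(lambda) = lambda^3 - 6·lambda^2 - 100·lambda + 600.
Since p(-10) = 0, lambda = -10 is a root.
Factor out (lambda + 10): p(lambda) = (lambda + 10)·(lambda^2 - 16·lambda + 60).
The quadratic factors as (lambda - 6)·(lambda - 10).
Eigenvalues: -10, 6, 10.

-10, 6, 10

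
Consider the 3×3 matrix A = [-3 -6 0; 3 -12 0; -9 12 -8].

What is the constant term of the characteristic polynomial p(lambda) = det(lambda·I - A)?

432

p(0) = det(0·I − A) = det(−A) = (−1)^3·det(A).
det(A) = -432, so p(0) = 432.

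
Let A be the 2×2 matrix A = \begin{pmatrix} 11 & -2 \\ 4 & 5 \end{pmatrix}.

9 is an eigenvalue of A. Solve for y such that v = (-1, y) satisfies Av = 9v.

We need (A - 9I)v = 0.
A - 9I = [[2, -2], [4, -4]].
Row 1: (2)·-1 + (-2)·y = 0
Row 2: (4)·-1 + (-4)·y = 0
Solving gives y = -1.
Check: A·(-1, -1) = (-9, -9) = 9·(-1, -1).

-1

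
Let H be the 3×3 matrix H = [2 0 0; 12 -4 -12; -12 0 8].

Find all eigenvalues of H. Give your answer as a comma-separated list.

-4, 2, 8

Set up det(tI - H) = 0.
Expanding along the first row, p(t) = t^3 - 6t^2 - 24t + 64.
Since p(2) = 0, t = 2 is a root.
Factor out (t - 2): p(t) = (t - 2)·(t^2 - 4t - 32).
The quadratic factors as (t + 4)·(t - 8).
Eigenvalues: -4, 2, 8.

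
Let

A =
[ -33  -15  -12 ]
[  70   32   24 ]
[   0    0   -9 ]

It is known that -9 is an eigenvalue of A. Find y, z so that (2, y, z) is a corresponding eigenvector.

-4, 1

We need (A + 9I)v = 0.
A + 9I = [[-24, -15, -12], [70, 41, 24], [0, 0, 0]].
Row 1: (-24)·2 + (-15)·y + (-12)·z = 0
Row 2: (70)·2 + (41)·y + (24)·z = 0
Row 3: (0)·2 + (0)·y + (0)·z = 0
Solving gives y = -4, z = 1.
Check: A·(2, -4, 1) = (-18, 36, -9) = -9·(2, -4, 1).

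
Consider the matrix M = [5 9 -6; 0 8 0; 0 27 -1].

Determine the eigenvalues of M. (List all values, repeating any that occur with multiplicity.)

Set up det(μI - M) = 0.
Expanding the 3×3 determinant: p(μ) = μ^3 - 12μ^2 + 27μ + 40.
Rational-root test: μ = -1 gives p(-1) = 0.
Dividing by (μ + 1) leaves μ^2 - 13μ + 40.
The quadratic factors as (μ - 5)·(μ - 8).
Eigenvalues: -1, 5, 8.

-1, 5, 8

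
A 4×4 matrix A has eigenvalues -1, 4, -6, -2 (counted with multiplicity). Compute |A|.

det(A) is the product of the eigenvalues: (-1) · (4) · (-6) · (-2) = -48.

-48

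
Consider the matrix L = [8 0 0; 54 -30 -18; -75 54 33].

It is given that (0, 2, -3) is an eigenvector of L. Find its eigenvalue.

-3

Compute Lv: L·(0, 2, -3) = (0, -6, 9).
Since Lv = λv, compare component 2: -6 = λ·2, so λ = -3.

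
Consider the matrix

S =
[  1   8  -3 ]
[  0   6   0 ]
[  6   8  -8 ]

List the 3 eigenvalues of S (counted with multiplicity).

The characteristic polynomial is p(t) = det(tI - S).
Expanding the 3×3 determinant: p(t) = t^3 + t^2 - 32t - 60.
Try t = -5: p(-5) = 0, so -5 is a root.
Factor out (t + 5): p(t) = (t + 5)·(t^2 - 4t - 12).
The quadratic factors as (t + 2)·(t - 6).
Eigenvalues: -5, -2, 6.

-5, -2, 6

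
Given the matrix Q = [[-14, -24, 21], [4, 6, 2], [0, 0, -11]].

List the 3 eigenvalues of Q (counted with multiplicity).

Set up det(rI - Q) = 0.
Cofactor expansion gives p(r) = r^3 + 19r^2 + 100r + 132.
Since p(-2) = 0, r = -2 is a root.
Factor out (r + 2): p(r) = (r + 2)·(r^2 + 17r + 66).
The quadratic factors as (r + 11)·(r + 6).
Eigenvalues: -11, -6, -2.

-11, -6, -2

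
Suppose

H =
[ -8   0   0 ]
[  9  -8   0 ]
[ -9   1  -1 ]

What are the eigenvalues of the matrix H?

-8, -8, -1

H is lower triangular, so its eigenvalues are the diagonal entries.
Diagonal: -8, -8, -1.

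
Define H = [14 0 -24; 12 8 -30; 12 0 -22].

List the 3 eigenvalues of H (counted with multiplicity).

The characteristic polynomial is p(lambda) = det(lambda·I - H).
Expanding the 3×3 determinant: p(lambda) = lambda^3 - 84·lambda + 160.
Try lambda = -10: p(-10) = 0, so -10 is a root.
Dividing by (lambda + 10) leaves lambda^2 - 10·lambda + 16.
The quadratic factors as (lambda - 2)·(lambda - 8).
Eigenvalues: -10, 2, 8.

-10, 2, 8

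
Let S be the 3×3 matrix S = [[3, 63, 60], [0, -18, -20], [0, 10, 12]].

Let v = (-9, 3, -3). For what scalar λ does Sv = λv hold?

Compute Sv: S·(-9, 3, -3) = (-18, 6, -6).
Since Sv = λv, compare component 1: -18 = λ·-9, so λ = 2.

2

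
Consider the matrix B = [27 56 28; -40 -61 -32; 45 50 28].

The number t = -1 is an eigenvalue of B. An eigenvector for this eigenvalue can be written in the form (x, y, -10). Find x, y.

2, 4

We need (B + 1I)v = 0.
B + 1I = [[28, 56, 28], [-40, -60, -32], [45, 50, 29]].
Row 1: (28)·x + (56)·y + (28)·-10 = 0
Row 2: (-40)·x + (-60)·y + (-32)·-10 = 0
Row 3: (45)·x + (50)·y + (29)·-10 = 0
Solving gives x = 2, y = 4.
Check: B·(2, 4, -10) = (-2, -4, 10) = -1·(2, 4, -10).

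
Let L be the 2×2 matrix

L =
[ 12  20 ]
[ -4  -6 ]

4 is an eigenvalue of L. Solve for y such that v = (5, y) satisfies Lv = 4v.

-2

We need (L - 4I)v = 0.
L - 4I = [[8, 20], [-4, -10]].
Row 1: (8)·5 + (20)·y = 0
Row 2: (-4)·5 + (-10)·y = 0
Solving gives y = -2.
Check: L·(5, -2) = (20, -8) = 4·(5, -2).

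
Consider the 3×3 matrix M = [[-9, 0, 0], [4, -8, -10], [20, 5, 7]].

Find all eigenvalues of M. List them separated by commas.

-9, -3, 2

Set up det(tI - M) = 0.
Expanding the 3×3 determinant: p(t) = t^3 + 10t^2 + 3t - 54.
Try t = -9: p(-9) = 0, so -9 is a root.
Factor out (t + 9): p(t) = (t + 9)·(t^2 + t - 6).
The quadratic factors as (t + 3)·(t - 2).
Eigenvalues: -9, -3, 2.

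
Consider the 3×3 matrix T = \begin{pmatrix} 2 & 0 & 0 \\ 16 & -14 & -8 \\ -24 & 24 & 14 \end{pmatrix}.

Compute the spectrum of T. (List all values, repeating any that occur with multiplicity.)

The characteristic polynomial is p(lambda) = det(lambda·I - T).
Cofactor expansion gives p(lambda) = lambda^3 - 2·lambda^2 - 4·lambda + 8.
Try lambda = 2: p(2) = 0, so 2 is a root.
Dividing by (lambda - 2) leaves lambda^2 - 4.
The quadratic factors as (lambda + 2)·(lambda - 2).
Eigenvalues: -2, 2, 2.

-2, 2, 2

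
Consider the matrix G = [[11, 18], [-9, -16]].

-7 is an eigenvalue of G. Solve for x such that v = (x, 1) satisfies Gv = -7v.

-1

We need (G + 7I)v = 0.
G + 7I = [[18, 18], [-9, -9]].
Row 1: (18)·x + (18)·1 = 0
Row 2: (-9)·x + (-9)·1 = 0
Solving gives x = -1.
Check: G·(-1, 1) = (7, -7) = -7·(-1, 1).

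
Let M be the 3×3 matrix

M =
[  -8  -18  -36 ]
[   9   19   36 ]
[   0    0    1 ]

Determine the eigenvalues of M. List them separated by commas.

1, 1, 10

Set up det(λI - M) = 0.
Cofactor expansion gives p(λ) = λ^3 - 12λ^2 + 21λ - 10.
Since p(1) = 0, λ = 1 is a root.
Factor out (λ - 1): p(λ) = (λ - 1)·(λ^2 - 11λ + 10).
The quadratic factors as (λ - 1)·(λ - 10).
Eigenvalues: 1, 1, 10.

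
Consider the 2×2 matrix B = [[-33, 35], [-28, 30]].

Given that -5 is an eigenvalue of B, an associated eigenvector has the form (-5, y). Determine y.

-4

We need (B + 5I)v = 0.
B + 5I = [[-28, 35], [-28, 35]].
Row 1: (-28)·-5 + (35)·y = 0
Row 2: (-28)·-5 + (35)·y = 0
Solving gives y = -4.
Check: B·(-5, -4) = (25, 20) = -5·(-5, -4).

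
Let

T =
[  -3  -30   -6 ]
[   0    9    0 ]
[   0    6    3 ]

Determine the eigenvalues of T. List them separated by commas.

-3, 3, 9

Compute the characteristic polynomial p(t) = det(tI - T).
Expanding along the first row, p(t) = t^3 - 9t^2 - 9t + 81.
Rational-root test: t = -3 gives p(-3) = 0.
Dividing by (t + 3) leaves t^2 - 12t + 27.
The quadratic factors as (t - 3)·(t - 9).
Eigenvalues: -3, 3, 9.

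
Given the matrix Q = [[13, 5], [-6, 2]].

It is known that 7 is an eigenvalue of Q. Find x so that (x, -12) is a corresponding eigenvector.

We need (Q - 7I)v = 0.
Q - 7I = [[6, 5], [-6, -5]].
Row 1: (6)·x + (5)·-12 = 0
Row 2: (-6)·x + (-5)·-12 = 0
Solving gives x = 10.
Check: Q·(10, -12) = (70, -84) = 7·(10, -12).

10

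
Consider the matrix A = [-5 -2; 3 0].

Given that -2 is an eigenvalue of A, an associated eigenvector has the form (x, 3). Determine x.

We need (A + 2I)v = 0.
A + 2I = [[-3, -2], [3, 2]].
Row 1: (-3)·x + (-2)·3 = 0
Row 2: (3)·x + (2)·3 = 0
Solving gives x = -2.
Check: A·(-2, 3) = (4, -6) = -2·(-2, 3).

-2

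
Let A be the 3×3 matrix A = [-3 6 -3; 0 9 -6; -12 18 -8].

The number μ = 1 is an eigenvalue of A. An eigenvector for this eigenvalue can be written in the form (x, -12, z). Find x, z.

We need (A - 1I)v = 0.
A - 1I = [[-4, 6, -3], [0, 8, -6], [-12, 18, -9]].
Row 1: (-4)·x + (6)·-12 + (-3)·z = 0
Row 2: (0)·x + (8)·-12 + (-6)·z = 0
Row 3: (-12)·x + (18)·-12 + (-9)·z = 0
Solving gives x = -6, z = -16.
Check: A·(-6, -12, -16) = (-6, -12, -16) = 1·(-6, -12, -16).

-6, -16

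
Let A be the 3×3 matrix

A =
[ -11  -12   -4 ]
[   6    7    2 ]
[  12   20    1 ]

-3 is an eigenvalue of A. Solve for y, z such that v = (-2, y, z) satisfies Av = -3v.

1, 1

We need (A + 3I)v = 0.
A + 3I = [[-8, -12, -4], [6, 10, 2], [12, 20, 4]].
Row 1: (-8)·-2 + (-12)·y + (-4)·z = 0
Row 2: (6)·-2 + (10)·y + (2)·z = 0
Row 3: (12)·-2 + (20)·y + (4)·z = 0
Solving gives y = 1, z = 1.
Check: A·(-2, 1, 1) = (6, -3, -3) = -3·(-2, 1, 1).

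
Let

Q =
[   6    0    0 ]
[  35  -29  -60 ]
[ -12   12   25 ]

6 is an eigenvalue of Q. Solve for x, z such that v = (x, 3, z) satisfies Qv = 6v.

3, 0

We need (Q - 6I)v = 0.
Q - 6I = [[0, 0, 0], [35, -35, -60], [-12, 12, 19]].
Row 1: (0)·x + (0)·3 + (0)·z = 0
Row 2: (35)·x + (-35)·3 + (-60)·z = 0
Row 3: (-12)·x + (12)·3 + (19)·z = 0
Solving gives x = 3, z = 0.
Check: Q·(3, 3, 0) = (18, 18, 0) = 6·(3, 3, 0).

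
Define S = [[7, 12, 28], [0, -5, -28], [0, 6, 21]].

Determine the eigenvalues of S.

7, 7, 9

Compute the characteristic polynomial p(λ) = det(λI - S).
Expanding the 3×3 determinant: p(λ) = λ^3 - 23λ^2 + 175λ - 441.
Try λ = 7: p(7) = 0, so 7 is a root.
Dividing by (λ - 7) leaves λ^2 - 16λ + 63.
The quadratic factors as (λ - 7)·(λ - 9).
Eigenvalues: 7, 7, 9.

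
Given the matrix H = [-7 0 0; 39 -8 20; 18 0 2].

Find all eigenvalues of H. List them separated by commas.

The characteristic polynomial is p(λ) = det(λI - H).
Cofactor expansion gives p(λ) = λ^3 + 13λ^2 + 26λ - 112.
Rational-root test: λ = 2 gives p(2) = 0.
Factor out (λ - 2): p(λ) = (λ - 2)·(λ^2 + 15λ + 56).
The quadratic factors as (λ + 8)·(λ + 7).
Eigenvalues: -8, -7, 2.

-8, -7, 2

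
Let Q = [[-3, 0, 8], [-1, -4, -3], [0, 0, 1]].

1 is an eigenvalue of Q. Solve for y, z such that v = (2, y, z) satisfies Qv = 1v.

We need (Q - 1I)v = 0.
Q - 1I = [[-4, 0, 8], [-1, -5, -3], [0, 0, 0]].
Row 1: (-4)·2 + (0)·y + (8)·z = 0
Row 2: (-1)·2 + (-5)·y + (-3)·z = 0
Row 3: (0)·2 + (0)·y + (0)·z = 0
Solving gives y = -1, z = 1.
Check: Q·(2, -1, 1) = (2, -1, 1) = 1·(2, -1, 1).

-1, 1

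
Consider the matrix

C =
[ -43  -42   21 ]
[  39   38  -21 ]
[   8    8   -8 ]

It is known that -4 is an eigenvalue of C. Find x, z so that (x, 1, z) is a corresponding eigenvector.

0, 2

We need (C + 4I)v = 0.
C + 4I = [[-39, -42, 21], [39, 42, -21], [8, 8, -4]].
Row 1: (-39)·x + (-42)·1 + (21)·z = 0
Row 2: (39)·x + (42)·1 + (-21)·z = 0
Row 3: (8)·x + (8)·1 + (-4)·z = 0
Solving gives x = 0, z = 2.
Check: C·(0, 1, 2) = (0, -4, -8) = -4·(0, 1, 2).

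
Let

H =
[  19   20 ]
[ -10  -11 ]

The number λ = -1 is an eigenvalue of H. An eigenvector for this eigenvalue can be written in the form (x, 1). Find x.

We need (H + 1I)v = 0.
H + 1I = [[20, 20], [-10, -10]].
Row 1: (20)·x + (20)·1 = 0
Row 2: (-10)·x + (-10)·1 = 0
Solving gives x = -1.
Check: H·(-1, 1) = (1, -1) = -1·(-1, 1).

-1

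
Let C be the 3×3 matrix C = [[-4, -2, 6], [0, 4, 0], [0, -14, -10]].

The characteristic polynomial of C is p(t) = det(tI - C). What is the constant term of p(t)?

-160

p(t) = t^3 + 10t^2 - 16t - 160.
The constant term is -160.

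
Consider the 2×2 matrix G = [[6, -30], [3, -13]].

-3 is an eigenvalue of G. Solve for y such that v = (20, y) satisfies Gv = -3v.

6

We need (G + 3I)v = 0.
G + 3I = [[9, -30], [3, -10]].
Row 1: (9)·20 + (-30)·y = 0
Row 2: (3)·20 + (-10)·y = 0
Solving gives y = 6.
Check: G·(20, 6) = (-60, -18) = -3·(20, 6).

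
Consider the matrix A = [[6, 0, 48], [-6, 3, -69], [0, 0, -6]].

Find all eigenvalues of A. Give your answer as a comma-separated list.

Set up det(λI - A) = 0.
Cofactor expansion gives p(λ) = λ^3 - 3λ^2 - 36λ + 108.
Try λ = -6: p(-6) = 0, so -6 is a root.
Factor out (λ + 6): p(λ) = (λ + 6)·(λ^2 - 9λ + 18).
The quadratic factors as (λ - 3)·(λ - 6).
Eigenvalues: -6, 3, 6.

-6, 3, 6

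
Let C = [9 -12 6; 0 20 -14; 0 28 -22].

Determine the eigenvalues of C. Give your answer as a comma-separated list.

-8, 6, 9

Compute the characteristic polynomial p(r) = det(rI - C).
Expanding the 3×3 determinant: p(r) = r^3 - 7r^2 - 66r + 432.
Rational-root test: r = -8 gives p(-8) = 0.
Dividing by (r + 8) leaves r^2 - 15r + 54.
The quadratic factors as (r - 6)·(r - 9).
Eigenvalues: -8, 6, 9.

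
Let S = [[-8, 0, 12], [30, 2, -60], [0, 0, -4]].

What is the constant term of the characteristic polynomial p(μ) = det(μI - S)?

p(0) = det(0·I − S) = det(−S) = (−1)^3·det(S).
det(S) = 64, so p(0) = -64.

-64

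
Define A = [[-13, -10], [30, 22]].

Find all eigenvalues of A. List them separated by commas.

2, 7

det(A - λI) = (-13 - λ)(22 - λ) - (-10)·(30) = λ^2 - 9λ + 14.
This factors as (λ - 2)·(λ - 7) = 0.
Eigenvalues: 2, 7.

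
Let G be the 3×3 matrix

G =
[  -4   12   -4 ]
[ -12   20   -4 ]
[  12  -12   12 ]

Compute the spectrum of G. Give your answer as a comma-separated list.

8, 8, 12

Set up det(λI - G) = 0.
Expanding the 3×3 determinant: p(λ) = λ^3 - 28λ^2 + 256λ - 768.
Try λ = 8: p(8) = 0, so 8 is a root.
Dividing by (λ - 8) leaves λ^2 - 20λ + 96.
The quadratic factors as (λ - 8)·(λ - 12).
Eigenvalues: 8, 8, 12.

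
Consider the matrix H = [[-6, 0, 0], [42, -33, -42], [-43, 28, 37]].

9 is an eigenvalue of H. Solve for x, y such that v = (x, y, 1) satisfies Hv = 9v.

We need (H - 9I)v = 0.
H - 9I = [[-15, 0, 0], [42, -42, -42], [-43, 28, 28]].
Row 1: (-15)·x + (0)·y + (0)·1 = 0
Row 2: (42)·x + (-42)·y + (-42)·1 = 0
Row 3: (-43)·x + (28)·y + (28)·1 = 0
Solving gives x = 0, y = -1.
Check: H·(0, -1, 1) = (0, -9, 9) = 9·(0, -1, 1).

0, -1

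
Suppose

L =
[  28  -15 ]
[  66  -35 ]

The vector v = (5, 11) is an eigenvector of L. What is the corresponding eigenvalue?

-5

Compute Lv: L·(5, 11) = (-25, -55).
Since Lv = λv, compare component 1: -25 = λ·5, so λ = -5.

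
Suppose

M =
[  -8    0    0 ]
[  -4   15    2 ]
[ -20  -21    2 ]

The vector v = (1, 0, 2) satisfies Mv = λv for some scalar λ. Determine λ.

-8

Compute Mv: M·(1, 0, 2) = (-8, 0, -16).
Since Mv = λv, compare component 1: -8 = λ·1, so λ = -8.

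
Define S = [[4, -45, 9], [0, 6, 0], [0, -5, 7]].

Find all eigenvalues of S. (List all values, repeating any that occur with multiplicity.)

4, 6, 7

Set up det(sI - S) = 0.
Expanding along the first row, p(s) = s^3 - 17s^2 + 94s - 168.
Try s = 6: p(6) = 0, so 6 is a root.
Factor out (s - 6): p(s) = (s - 6)·(s^2 - 11s + 28).
The quadratic factors as (s - 4)·(s - 7).
Eigenvalues: 4, 6, 7.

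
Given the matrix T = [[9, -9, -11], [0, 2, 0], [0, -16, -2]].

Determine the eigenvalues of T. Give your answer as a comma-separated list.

Compute the characteristic polynomial p(λ) = det(λI - T).
Expanding the 3×3 determinant: p(λ) = λ^3 - 9λ^2 - 4λ + 36.
Try λ = -2: p(-2) = 0, so -2 is a root.
Dividing by (λ + 2) leaves λ^2 - 11λ + 18.
The quadratic factors as (λ - 2)·(λ - 9).
Eigenvalues: -2, 2, 9.

-2, 2, 9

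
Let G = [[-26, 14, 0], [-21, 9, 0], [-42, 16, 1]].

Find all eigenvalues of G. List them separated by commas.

Set up det(λI - G) = 0.
Cofactor expansion gives p(λ) = λ^3 + 16λ^2 + 43λ - 60.
Since p(1) = 0, λ = 1 is a root.
Dividing by (λ - 1) leaves λ^2 + 17λ + 60.
The quadratic factors as (λ + 12)·(λ + 5).
Eigenvalues: -12, -5, 1.

-12, -5, 1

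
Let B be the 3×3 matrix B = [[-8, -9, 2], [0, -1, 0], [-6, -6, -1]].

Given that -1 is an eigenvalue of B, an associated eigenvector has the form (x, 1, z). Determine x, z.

-1, 1

We need (B + 1I)v = 0.
B + 1I = [[-7, -9, 2], [0, 0, 0], [-6, -6, 0]].
Row 1: (-7)·x + (-9)·1 + (2)·z = 0
Row 2: (0)·x + (0)·1 + (0)·z = 0
Row 3: (-6)·x + (-6)·1 + (0)·z = 0
Solving gives x = -1, z = 1.
Check: B·(-1, 1, 1) = (1, -1, -1) = -1·(-1, 1, 1).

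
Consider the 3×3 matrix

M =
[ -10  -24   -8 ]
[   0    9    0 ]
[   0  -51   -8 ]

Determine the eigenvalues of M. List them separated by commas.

-10, -8, 9

Set up det(lambda·I - M) = 0.
Cofactor expansion gives p(lambda) = lambda^3 + 9·lambda^2 - 82·lambda - 720.
Since p(-8) = 0, lambda = -8 is a root.
Dividing by (lambda + 8) leaves lambda^2 + lambda - 90.
The quadratic factors as (lambda + 10)·(lambda - 9).
Eigenvalues: -10, -8, 9.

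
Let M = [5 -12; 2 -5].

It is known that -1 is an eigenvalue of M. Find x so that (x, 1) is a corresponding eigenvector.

We need (M + 1I)v = 0.
M + 1I = [[6, -12], [2, -4]].
Row 1: (6)·x + (-12)·1 = 0
Row 2: (2)·x + (-4)·1 = 0
Solving gives x = 2.
Check: M·(2, 1) = (-2, -1) = -1·(2, 1).

2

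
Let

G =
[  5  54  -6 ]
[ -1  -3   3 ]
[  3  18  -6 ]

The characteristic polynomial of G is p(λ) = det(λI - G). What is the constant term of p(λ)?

-36

p(λ) = λ^3 + 4λ^2 - 9λ - 36.
The constant term is -36.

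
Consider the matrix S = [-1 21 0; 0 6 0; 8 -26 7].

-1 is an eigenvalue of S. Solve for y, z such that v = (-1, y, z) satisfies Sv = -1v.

We need (S + 1I)v = 0.
S + 1I = [[0, 21, 0], [0, 7, 0], [8, -26, 8]].
Row 1: (0)·-1 + (21)·y + (0)·z = 0
Row 2: (0)·-1 + (7)·y + (0)·z = 0
Row 3: (8)·-1 + (-26)·y + (8)·z = 0
Solving gives y = 0, z = 1.
Check: S·(-1, 0, 1) = (1, 0, -1) = -1·(-1, 0, 1).

0, 1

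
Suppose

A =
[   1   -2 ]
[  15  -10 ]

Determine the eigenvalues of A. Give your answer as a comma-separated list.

det(A - λI) = (1 - λ)(-10 - λ) - (-2)·(15) = λ^2 + 9λ + 20.
This factors as (λ + 5)·(λ + 4) = 0.
Eigenvalues: -5, -4.

-5, -4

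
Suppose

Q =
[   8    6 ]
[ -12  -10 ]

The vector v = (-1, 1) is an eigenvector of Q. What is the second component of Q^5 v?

First find the eigenvalue: Qv = (-2, 2) = 2·(-1, 1), so λ = 2.
Then Q^5 v = λ^5·v = 2^5·(-1, 1) = 32·(-1, 1) = (-32, 32).

32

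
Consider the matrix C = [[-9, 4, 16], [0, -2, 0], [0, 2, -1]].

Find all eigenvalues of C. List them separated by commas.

-9, -2, -1

Compute the characteristic polynomial p(s) = det(sI - C).
Expanding the 3×3 determinant: p(s) = s^3 + 12s^2 + 29s + 18.
Try s = -1: p(-1) = 0, so -1 is a root.
Factor out (s + 1): p(s) = (s + 1)·(s^2 + 11s + 18).
The quadratic factors as (s + 9)·(s + 2).
Eigenvalues: -9, -2, -1.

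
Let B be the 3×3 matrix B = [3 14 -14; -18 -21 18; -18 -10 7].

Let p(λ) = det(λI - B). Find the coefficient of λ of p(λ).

-9

p(λ) = λ^3 + 11λ^2 - 9λ - 99.
The coefficient of λ is -9.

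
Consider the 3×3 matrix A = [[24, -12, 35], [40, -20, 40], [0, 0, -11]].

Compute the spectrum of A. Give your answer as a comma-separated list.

The characteristic polynomial is p(t) = det(tI - A).
Cofactor expansion gives p(t) = t^3 + 7t^2 - 44t.
Try t = 4: p(4) = 0, so 4 is a root.
Dividing by (t - 4) leaves t^2 + 11t.
The quadratic factors as (t + 11)·t.
Eigenvalues: -11, 0, 4.

-11, 0, 4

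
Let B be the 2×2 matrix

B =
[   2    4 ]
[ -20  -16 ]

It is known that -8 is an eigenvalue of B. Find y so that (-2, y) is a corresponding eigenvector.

We need (B + 8I)v = 0.
B + 8I = [[10, 4], [-20, -8]].
Row 1: (10)·-2 + (4)·y = 0
Row 2: (-20)·-2 + (-8)·y = 0
Solving gives y = 5.
Check: B·(-2, 5) = (16, -40) = -8·(-2, 5).

5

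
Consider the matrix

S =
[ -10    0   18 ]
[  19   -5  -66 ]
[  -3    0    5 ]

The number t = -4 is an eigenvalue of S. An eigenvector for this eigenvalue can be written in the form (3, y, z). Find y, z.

-9, 1

We need (S + 4I)v = 0.
S + 4I = [[-6, 0, 18], [19, -1, -66], [-3, 0, 9]].
Row 1: (-6)·3 + (0)·y + (18)·z = 0
Row 2: (19)·3 + (-1)·y + (-66)·z = 0
Row 3: (-3)·3 + (0)·y + (9)·z = 0
Solving gives y = -9, z = 1.
Check: S·(3, -9, 1) = (-12, 36, -4) = -4·(3, -9, 1).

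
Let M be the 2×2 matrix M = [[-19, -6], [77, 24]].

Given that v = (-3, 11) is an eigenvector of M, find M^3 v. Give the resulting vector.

(-81, 297)

First find the eigenvalue: Mv = (-9, 33) = 3·(-3, 11), so λ = 3.
Then M^3 v = λ^3·v = 3^3·(-3, 11) = 27·(-3, 11) = (-81, 297).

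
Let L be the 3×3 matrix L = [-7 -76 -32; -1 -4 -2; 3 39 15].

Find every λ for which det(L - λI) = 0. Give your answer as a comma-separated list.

-3, -2, 9

The characteristic polynomial is p(lambda) = det(lambda·I - L).
Cofactor expansion gives p(lambda) = lambda^3 - 4·lambda^2 - 39·lambda - 54.
Rational-root test: lambda = 9 gives p(9) = 0.
Dividing by (lambda - 9) leaves lambda^2 + 5·lambda + 6.
The quadratic factors as (lambda + 3)·(lambda + 2).
Eigenvalues: -3, -2, 9.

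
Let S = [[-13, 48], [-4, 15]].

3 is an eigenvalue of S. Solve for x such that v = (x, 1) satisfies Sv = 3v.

We need (S - 3I)v = 0.
S - 3I = [[-16, 48], [-4, 12]].
Row 1: (-16)·x + (48)·1 = 0
Row 2: (-4)·x + (12)·1 = 0
Solving gives x = 3.
Check: S·(3, 1) = (9, 3) = 3·(3, 1).

3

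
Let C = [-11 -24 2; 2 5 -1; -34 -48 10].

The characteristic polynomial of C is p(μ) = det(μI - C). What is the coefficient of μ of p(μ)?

-47

p(μ) = μ^3 - 4μ^2 - 47μ + 210.
The coefficient of μ is -47.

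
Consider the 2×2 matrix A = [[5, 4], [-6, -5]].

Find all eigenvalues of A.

-1, 1

det(A - μI) = (5 - μ)(-5 - μ) - (4)·(-6) = μ^2 - 1.
This factors as (μ + 1)·(μ - 1) = 0.
Eigenvalues: -1, 1.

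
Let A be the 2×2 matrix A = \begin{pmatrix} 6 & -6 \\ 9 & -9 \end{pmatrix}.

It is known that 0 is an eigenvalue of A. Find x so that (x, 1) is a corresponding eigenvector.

1

We need (A)v = 0.
A = [[6, -6], [9, -9]].
Row 1: (6)·x + (-6)·1 = 0
Row 2: (9)·x + (-9)·1 = 0
Solving gives x = 1.
Check: A·(1, 1) = (0, 0) = 0·(1, 1).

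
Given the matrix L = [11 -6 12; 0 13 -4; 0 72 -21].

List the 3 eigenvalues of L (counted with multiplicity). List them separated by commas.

The characteristic polynomial is p(μ) = det(μI - L).
Cofactor expansion gives p(μ) = μ^3 - 3μ^2 - 73μ - 165.
Try μ = -3: p(-3) = 0, so -3 is a root.
Dividing by (μ + 3) leaves μ^2 - 6μ - 55.
The quadratic factors as (μ + 5)·(μ - 11).
Eigenvalues: -5, -3, 11.

-5, -3, 11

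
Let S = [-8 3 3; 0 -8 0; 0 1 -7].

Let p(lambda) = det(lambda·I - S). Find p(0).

448

p(0) = det(0·I − S) = det(−S) = (−1)^3·det(S).
det(S) = -448, so p(0) = 448.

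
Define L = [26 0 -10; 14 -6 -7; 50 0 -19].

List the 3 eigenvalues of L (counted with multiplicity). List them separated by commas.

-6, 1, 6

Compute the characteristic polynomial p(s) = det(sI - L).
Cofactor expansion gives p(s) = s^3 - s^2 - 36s + 36.
Try s = 1: p(1) = 0, so 1 is a root.
Dividing by (s - 1) leaves s^2 - 36.
The quadratic factors as (s + 6)·(s - 6).
Eigenvalues: -6, 1, 6.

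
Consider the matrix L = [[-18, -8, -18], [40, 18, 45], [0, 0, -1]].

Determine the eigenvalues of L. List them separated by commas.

-2, -1, 2

Compute the characteristic polynomial p(t) = det(tI - L).
Cofactor expansion gives p(t) = t^3 + t^2 - 4t - 4.
Rational-root test: t = -1 gives p(-1) = 0.
Dividing by (t + 1) leaves t^2 - 4.
The quadratic factors as (t + 2)·(t - 2).
Eigenvalues: -2, -1, 2.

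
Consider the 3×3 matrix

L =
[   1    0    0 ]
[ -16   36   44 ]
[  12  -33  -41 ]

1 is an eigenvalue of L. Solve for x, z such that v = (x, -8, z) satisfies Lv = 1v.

-1, 6

We need (L - 1I)v = 0.
L - 1I = [[0, 0, 0], [-16, 35, 44], [12, -33, -42]].
Row 1: (0)·x + (0)·-8 + (0)·z = 0
Row 2: (-16)·x + (35)·-8 + (44)·z = 0
Row 3: (12)·x + (-33)·-8 + (-42)·z = 0
Solving gives x = -1, z = 6.
Check: L·(-1, -8, 6) = (-1, -8, 6) = 1·(-1, -8, 6).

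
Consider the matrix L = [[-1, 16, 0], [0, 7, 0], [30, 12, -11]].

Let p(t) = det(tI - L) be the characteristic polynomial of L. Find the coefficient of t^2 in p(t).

The coefficient of t^2 of det(tI - L) is −trace(L).
trace(L) = (-1) + (7) + (-11) = -5, so the coefficient is 5.

5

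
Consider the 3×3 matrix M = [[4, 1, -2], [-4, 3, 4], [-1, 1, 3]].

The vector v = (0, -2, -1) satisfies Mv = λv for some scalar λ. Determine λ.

Compute Mv: M·(0, -2, -1) = (0, -10, -5).
Since Mv = λv, compare component 2: -10 = λ·-2, so λ = 5.

5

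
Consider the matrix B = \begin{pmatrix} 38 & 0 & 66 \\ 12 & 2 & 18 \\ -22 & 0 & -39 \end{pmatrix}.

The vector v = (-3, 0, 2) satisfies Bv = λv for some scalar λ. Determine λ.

-6

Compute Bv: B·(-3, 0, 2) = (18, 0, -12).
Since Bv = λv, compare component 1: 18 = λ·-3, so λ = -6.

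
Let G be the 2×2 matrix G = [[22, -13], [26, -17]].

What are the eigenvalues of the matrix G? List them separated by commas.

-4, 9

det(G - μI) = (22 - μ)(-17 - μ) - (-13)·(26) = μ^2 - 5μ - 36.
This factors as (μ + 4)·(μ - 9) = 0.
Eigenvalues: -4, 9.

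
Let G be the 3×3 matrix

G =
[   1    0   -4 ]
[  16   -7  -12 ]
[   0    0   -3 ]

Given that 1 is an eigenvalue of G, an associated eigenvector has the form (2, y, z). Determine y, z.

We need (G - 1I)v = 0.
G - 1I = [[0, 0, -4], [16, -8, -12], [0, 0, -4]].
Row 1: (0)·2 + (0)·y + (-4)·z = 0
Row 2: (16)·2 + (-8)·y + (-12)·z = 0
Row 3: (0)·2 + (0)·y + (-4)·z = 0
Solving gives y = 4, z = 0.
Check: G·(2, 4, 0) = (2, 4, 0) = 1·(2, 4, 0).

4, 0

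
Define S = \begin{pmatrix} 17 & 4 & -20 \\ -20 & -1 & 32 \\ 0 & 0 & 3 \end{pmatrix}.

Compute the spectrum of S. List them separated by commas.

The characteristic polynomial is p(μ) = det(μI - S).
Cofactor expansion gives p(μ) = μ^3 - 19μ^2 + 111μ - 189.
Since p(9) = 0, μ = 9 is a root.
Dividing by (μ - 9) leaves μ^2 - 10μ + 21.
The quadratic factors as (μ - 3)·(μ - 7).
Eigenvalues: 3, 7, 9.

3, 7, 9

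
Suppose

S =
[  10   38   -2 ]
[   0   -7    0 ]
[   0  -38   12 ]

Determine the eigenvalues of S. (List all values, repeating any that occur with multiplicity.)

Set up det(λI - S) = 0.
Cofactor expansion gives p(λ) = λ^3 - 15λ^2 - 34λ + 840.
Since p(12) = 0, λ = 12 is a root.
Dividing by (λ - 12) leaves λ^2 - 3λ - 70.
The quadratic factors as (λ + 7)·(λ - 10).
Eigenvalues: -7, 10, 12.

-7, 10, 12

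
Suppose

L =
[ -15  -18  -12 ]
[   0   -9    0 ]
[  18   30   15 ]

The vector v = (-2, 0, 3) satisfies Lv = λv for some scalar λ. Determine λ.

3

Compute Lv: L·(-2, 0, 3) = (-6, 0, 9).
Since Lv = λv, compare component 1: -6 = λ·-2, so λ = 3.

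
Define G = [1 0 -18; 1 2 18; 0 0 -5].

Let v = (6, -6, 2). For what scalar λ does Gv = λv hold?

Compute Gv: G·(6, -6, 2) = (-30, 30, -10).
Since Gv = λv, compare component 1: -30 = λ·6, so λ = -5.

-5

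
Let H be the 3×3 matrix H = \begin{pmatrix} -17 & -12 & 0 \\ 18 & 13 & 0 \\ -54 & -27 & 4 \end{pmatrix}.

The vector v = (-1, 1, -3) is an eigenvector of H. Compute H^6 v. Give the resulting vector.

First find the eigenvalue: Hv = (5, -5, 15) = -5·(-1, 1, -3), so λ = -5.
Then H^6 v = λ^6·v = (-5)^6·(-1, 1, -3) = 15625·(-1, 1, -3) = (-15625, 15625, -46875).

(-15625, 15625, -46875)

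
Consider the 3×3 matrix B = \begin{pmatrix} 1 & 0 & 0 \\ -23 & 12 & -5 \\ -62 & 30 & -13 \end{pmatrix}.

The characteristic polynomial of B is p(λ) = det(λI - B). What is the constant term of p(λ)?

p(λ) = λ^3 - 7λ + 6.
The constant term is 6.

6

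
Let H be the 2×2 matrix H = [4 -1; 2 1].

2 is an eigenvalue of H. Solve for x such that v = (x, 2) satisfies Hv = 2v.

We need (H - 2I)v = 0.
H - 2I = [[2, -1], [2, -1]].
Row 1: (2)·x + (-1)·2 = 0
Row 2: (2)·x + (-1)·2 = 0
Solving gives x = 1.
Check: H·(1, 2) = (2, 4) = 2·(1, 2).

1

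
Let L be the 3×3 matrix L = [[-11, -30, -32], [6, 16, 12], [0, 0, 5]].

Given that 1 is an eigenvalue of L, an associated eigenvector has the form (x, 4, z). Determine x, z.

We need (L - 1I)v = 0.
L - 1I = [[-12, -30, -32], [6, 15, 12], [0, 0, 4]].
Row 1: (-12)·x + (-30)·4 + (-32)·z = 0
Row 2: (6)·x + (15)·4 + (12)·z = 0
Row 3: (0)·x + (0)·4 + (4)·z = 0
Solving gives x = -10, z = 0.
Check: L·(-10, 4, 0) = (-10, 4, 0) = 1·(-10, 4, 0).

-10, 0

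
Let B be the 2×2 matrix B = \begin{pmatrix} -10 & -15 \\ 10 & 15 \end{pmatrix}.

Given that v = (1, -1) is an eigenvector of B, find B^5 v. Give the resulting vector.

(3125, -3125)

First find the eigenvalue: Bv = (5, -5) = 5·(1, -1), so λ = 5.
Then B^5 v = λ^5·v = 5^5·(1, -1) = 3125·(1, -1) = (3125, -3125).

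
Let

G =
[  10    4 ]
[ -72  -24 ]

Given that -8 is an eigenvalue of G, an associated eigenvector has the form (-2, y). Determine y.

9

We need (G + 8I)v = 0.
G + 8I = [[18, 4], [-72, -16]].
Row 1: (18)·-2 + (4)·y = 0
Row 2: (-72)·-2 + (-16)·y = 0
Solving gives y = 9.
Check: G·(-2, 9) = (16, -72) = -8·(-2, 9).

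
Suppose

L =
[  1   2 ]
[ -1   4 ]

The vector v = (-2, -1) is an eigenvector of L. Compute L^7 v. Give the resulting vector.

(-256, -128)

First find the eigenvalue: Lv = (-4, -2) = 2·(-2, -1), so λ = 2.
Then L^7 v = λ^7·v = 2^7·(-2, -1) = 128·(-2, -1) = (-256, -128).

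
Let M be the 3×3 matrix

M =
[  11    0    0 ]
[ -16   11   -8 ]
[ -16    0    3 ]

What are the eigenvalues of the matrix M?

3, 11, 11

The characteristic polynomial is p(t) = det(tI - M).
Expanding along the first row, p(t) = t^3 - 25t^2 + 187t - 363.
Rational-root test: t = 11 gives p(11) = 0.
Dividing by (t - 11) leaves t^2 - 14t + 33.
The quadratic factors as (t - 3)·(t - 11).
Eigenvalues: 3, 11, 11.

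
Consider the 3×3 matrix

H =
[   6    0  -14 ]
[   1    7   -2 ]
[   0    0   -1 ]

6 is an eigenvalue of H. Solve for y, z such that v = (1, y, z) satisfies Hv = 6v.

We need (H - 6I)v = 0.
H - 6I = [[0, 0, -14], [1, 1, -2], [0, 0, -7]].
Row 1: (0)·1 + (0)·y + (-14)·z = 0
Row 2: (1)·1 + (1)·y + (-2)·z = 0
Row 3: (0)·1 + (0)·y + (-7)·z = 0
Solving gives y = -1, z = 0.
Check: H·(1, -1, 0) = (6, -6, 0) = 6·(1, -1, 0).

-1, 0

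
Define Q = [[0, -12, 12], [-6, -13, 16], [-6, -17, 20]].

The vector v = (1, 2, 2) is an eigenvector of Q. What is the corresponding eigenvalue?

Compute Qv: Q·(1, 2, 2) = (0, 0, 0).
Since Qv = λv, compare component 1: 0 = λ·1, so λ = 0.

0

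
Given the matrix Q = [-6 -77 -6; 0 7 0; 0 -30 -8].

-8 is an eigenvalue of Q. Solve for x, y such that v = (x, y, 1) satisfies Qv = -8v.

We need (Q + 8I)v = 0.
Q + 8I = [[2, -77, -6], [0, 15, 0], [0, -30, 0]].
Row 1: (2)·x + (-77)·y + (-6)·1 = 0
Row 2: (0)·x + (15)·y + (0)·1 = 0
Row 3: (0)·x + (-30)·y + (0)·1 = 0
Solving gives x = 3, y = 0.
Check: Q·(3, 0, 1) = (-24, 0, -8) = -8·(3, 0, 1).

3, 0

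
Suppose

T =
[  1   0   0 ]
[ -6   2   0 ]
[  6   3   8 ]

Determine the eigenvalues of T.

1, 2, 8

T is lower triangular, so its eigenvalues are the diagonal entries.
Diagonal: 1, 2, 8.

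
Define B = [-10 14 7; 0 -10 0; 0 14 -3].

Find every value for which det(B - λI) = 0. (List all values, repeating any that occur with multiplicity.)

-10, -10, -3

Compute the characteristic polynomial p(r) = det(rI - B).
Cofactor expansion gives p(r) = r^3 + 23r^2 + 160r + 300.
Rational-root test: r = -10 gives p(-10) = 0.
Dividing by (r + 10) leaves r^2 + 13r + 30.
The quadratic factors as (r + 10)·(r + 3).
Eigenvalues: -10, -10, -3.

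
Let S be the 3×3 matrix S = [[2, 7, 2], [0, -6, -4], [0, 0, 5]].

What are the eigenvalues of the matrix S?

S is upper triangular, so its eigenvalues are the diagonal entries.
Diagonal: 2, -6, 5.

-6, 2, 5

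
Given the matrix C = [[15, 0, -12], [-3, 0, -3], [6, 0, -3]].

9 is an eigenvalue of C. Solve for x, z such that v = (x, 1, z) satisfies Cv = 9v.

-2, -1

We need (C - 9I)v = 0.
C - 9I = [[6, 0, -12], [-3, -9, -3], [6, 0, -12]].
Row 1: (6)·x + (0)·1 + (-12)·z = 0
Row 2: (-3)·x + (-9)·1 + (-3)·z = 0
Row 3: (6)·x + (0)·1 + (-12)·z = 0
Solving gives x = -2, z = -1.
Check: C·(-2, 1, -1) = (-18, 9, -9) = 9·(-2, 1, -1).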